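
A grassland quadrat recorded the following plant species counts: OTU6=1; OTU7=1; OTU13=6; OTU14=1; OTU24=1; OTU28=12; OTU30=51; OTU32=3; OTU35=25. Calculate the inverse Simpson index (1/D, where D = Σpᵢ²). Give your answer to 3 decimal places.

Total N = 1+1+6+1+1+12+51+3+25 = 101, so the proportions are 0.009901, 0.009901, 0.059406, 0.009901, 0.009901, 0.118812, 0.50495, 0.029703, 0.247525 (working shown to 6 dp, full precision carried).
D = 0.009901² + 0.009901² + 0.059406² + 0.009901² + 0.009901² + 0.118812² + 0.50495² + 0.029703² + 0.247525² = 0.000098 + 0.000098 + 0.003529 + 0.000098 + 0.000098 + 0.014116 + 0.254975 + 0.000882 + 0.061269 = 0.335163.
So 1/D = 2.98362, i.e. 2.984 to 3 decimal places.

2.984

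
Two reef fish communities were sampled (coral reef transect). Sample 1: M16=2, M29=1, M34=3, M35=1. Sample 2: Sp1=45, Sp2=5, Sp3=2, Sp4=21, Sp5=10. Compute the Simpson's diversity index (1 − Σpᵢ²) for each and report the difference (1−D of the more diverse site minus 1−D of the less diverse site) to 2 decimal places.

Sample 1: N=7, proportions 0.2857, 0.1429, 0.4286, 0.1429, giving 1−D = 0.6939 (working shown to 4 dp, full precision carried).
Sample 2: N=83, proportions 0.5422, 0.0602, 0.0241, 0.253, 0.1205, giving 1−D = 0.6233.
Difference = |0.6939 − 0.6233| = 0.0706, i.e. 0.07 to 2 decimal places.

0.07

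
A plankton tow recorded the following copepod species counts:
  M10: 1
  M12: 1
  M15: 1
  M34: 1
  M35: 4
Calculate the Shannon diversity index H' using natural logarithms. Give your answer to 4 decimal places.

Total N = 1+1+1+1+4 = 8, so the proportions are 0.125, 0.125, 0.125, 0.125, 0.5 (working shown to 6 dp, full precision carried).
Each pᵢ ln pᵢ term: 0.125×(-2.079442)=-0.259930, 0.125×(-2.079442)=-0.259930, 0.125×(-2.079442)=-0.259930, 0.125×(-2.079442)=-0.259930, 0.5×(-0.693147)=-0.346574.
Sum = -1.386294, so H' = 1.3863.

1.3863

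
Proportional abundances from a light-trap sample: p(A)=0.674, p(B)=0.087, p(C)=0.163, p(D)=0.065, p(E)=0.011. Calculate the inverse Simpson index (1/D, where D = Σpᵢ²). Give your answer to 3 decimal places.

2.029

D = 0.674² + 0.087² + 0.163² + 0.065² + 0.011² = 0.454276 + 0.007569 + 0.026569 + 0.004225 + 0.000121 = 0.492760 (working shown to 6 dp, full precision carried).
So 1/D = 2.02939, i.e. 2.029 to 3 decimal places.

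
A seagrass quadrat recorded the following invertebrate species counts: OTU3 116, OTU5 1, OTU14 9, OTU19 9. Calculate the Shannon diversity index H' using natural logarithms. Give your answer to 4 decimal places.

0.5277

Total N = 116+1+9+9 = 135, so the proportions are 0.859259, 0.007407, 0.066667, 0.066667 (working shown to 6 dp, full precision carried).
Each pᵢ ln pᵢ term: 0.859259×(-0.151685)=-0.130336, 0.007407×(-4.905275)=-0.036335, 0.066667×(-2.708050)=-0.180537, 0.066667×(-2.708050)=-0.180537.
Sum = -0.527745, so H' = 0.5277.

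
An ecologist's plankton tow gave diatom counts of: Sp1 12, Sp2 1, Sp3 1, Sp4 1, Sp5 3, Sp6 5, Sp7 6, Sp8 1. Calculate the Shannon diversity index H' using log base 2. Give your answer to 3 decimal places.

2.410

Total N = 12+1+1+1+3+5+6+1 = 30, so the proportions are 0.4, 0.03333, 0.03333, 0.03333, 0.1, 0.16667, 0.2, 0.03333 (working shown to 5 dp, full precision carried).
Each pᵢ log₂ pᵢ term: 0.4×(-1.32193)=-0.52877, 0.03333×(-4.90689)=-0.16356, 0.03333×(-4.90689)=-0.16356, 0.03333×(-4.90689)=-0.16356, 0.1×(-3.32193)=-0.33219, 0.16667×(-2.58496)=-0.43083, 0.2×(-2.32193)=-0.46439, 0.03333×(-4.90689)=-0.16356.
Sum = -2.41043, so H' = 2.410.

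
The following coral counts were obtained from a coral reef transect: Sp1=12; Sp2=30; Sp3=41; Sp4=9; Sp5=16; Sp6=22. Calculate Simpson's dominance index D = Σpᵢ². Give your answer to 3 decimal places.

Total N = 12+30+41+9+16+22 = 130, so the proportions are 0.09231, 0.23077, 0.31538, 0.06923, 0.12308, 0.16923 (working shown to 5 dp, full precision carried).
D = 0.09231² + 0.23077² + 0.31538² + 0.06923² + 0.12308² + 0.16923² = 0.00852 + 0.05325 + 0.09947 + 0.00479 + 0.01515 + 0.02864 = 0.20982.
To 3 decimal places, D = 0.210.

0.210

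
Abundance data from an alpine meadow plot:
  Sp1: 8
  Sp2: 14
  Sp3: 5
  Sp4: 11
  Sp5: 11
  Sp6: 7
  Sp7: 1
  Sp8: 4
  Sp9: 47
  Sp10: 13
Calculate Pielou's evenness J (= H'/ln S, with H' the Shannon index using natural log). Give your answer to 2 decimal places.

0.83

Total N = 8+14+5+11+11+7+1+4+47+13 = 121, so the proportions are 0.0661, 0.1157, 0.0413, 0.0909, 0.0909, 0.0579, 0.0083, 0.0331, 0.3884, 0.1074 (working shown to 4 dp, full precision carried).
H' = −Σ pᵢ ln pᵢ = −((-0.1796) + (-0.2495) + (-0.1317) + (-0.2180) + (-0.2180) + (-0.1649) + (-0.0396) + (-0.1127) + (-0.3673) + (-0.2397)) = 1.9210.
With S = 10 species, ln S = 2.3026, so J = 1.9210/2.3026 = 0.8343, i.e. 0.83 to 2 decimal places.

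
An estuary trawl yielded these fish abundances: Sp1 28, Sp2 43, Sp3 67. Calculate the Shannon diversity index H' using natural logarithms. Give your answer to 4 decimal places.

Total N = 28+43+67 = 138, so the proportions are 0.202899, 0.311594, 0.485507 (working shown to 6 dp, full precision carried).
Each pᵢ ln pᵢ term: 0.202899×(-1.595049)=-0.323633, 0.311594×(-1.166054)=-0.363336, 0.485507×(-0.722561)=-0.350809.
Sum = -1.037777, so H' = 1.0378.

1.0378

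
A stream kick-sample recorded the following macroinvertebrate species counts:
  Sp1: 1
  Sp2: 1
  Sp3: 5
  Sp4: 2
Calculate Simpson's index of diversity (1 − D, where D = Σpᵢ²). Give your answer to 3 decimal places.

Total N = 1+1+5+2 = 9, so the proportions are 0.11111, 0.11111, 0.55556, 0.22222 (working shown to 5 dp, full precision carried).
D = 0.11111² + 0.11111² + 0.55556² + 0.22222² = 0.01235 + 0.01235 + 0.30864 + 0.04938 = 0.38272.
So 1 − D = 0.61728, i.e. 0.617 to 3 decimal places.

0.617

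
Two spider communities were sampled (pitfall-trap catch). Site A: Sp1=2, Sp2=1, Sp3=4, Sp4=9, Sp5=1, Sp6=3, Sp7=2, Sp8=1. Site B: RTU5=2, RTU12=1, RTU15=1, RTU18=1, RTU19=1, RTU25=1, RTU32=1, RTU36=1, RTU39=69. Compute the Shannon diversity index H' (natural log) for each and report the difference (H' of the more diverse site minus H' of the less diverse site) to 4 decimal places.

Site A: N=23, proportions 0.086957, 0.043478, 0.173913, 0.391304, 0.043478, 0.130435, 0.086957, 0.043478, giving H' = 1.770771 (working shown to 6 dp, full precision carried).
Site B: N=78, proportions 0.025641, 0.012821, 0.012821, 0.012821, 0.012821, 0.012821, 0.012821, 0.012821, 0.884615, giving H' = 0.593380.
Difference = |1.770771 − 0.593380| = 1.177391, i.e. 1.1774 to 4 decimal places.

1.1774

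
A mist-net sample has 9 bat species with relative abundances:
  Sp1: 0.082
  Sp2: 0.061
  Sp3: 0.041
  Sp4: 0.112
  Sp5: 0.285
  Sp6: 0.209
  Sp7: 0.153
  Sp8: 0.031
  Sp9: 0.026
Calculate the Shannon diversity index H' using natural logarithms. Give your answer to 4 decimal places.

1.9266

Each pᵢ ln pᵢ term (working shown to 6 dp, full precision carried): 0.082×(-2.501036)=-0.205085, 0.061×(-2.796881)=-0.170610, 0.041×(-3.194183)=-0.130962, 0.112×(-2.189256)=-0.245197, 0.285×(-1.255266)=-0.357751, 0.209×(-1.565421)=-0.327173, 0.153×(-1.877317)=-0.287230, 0.031×(-3.473768)=-0.107687, 0.026×(-3.649659)=-0.094891.
Sum = -1.926584, so H' = 1.9266.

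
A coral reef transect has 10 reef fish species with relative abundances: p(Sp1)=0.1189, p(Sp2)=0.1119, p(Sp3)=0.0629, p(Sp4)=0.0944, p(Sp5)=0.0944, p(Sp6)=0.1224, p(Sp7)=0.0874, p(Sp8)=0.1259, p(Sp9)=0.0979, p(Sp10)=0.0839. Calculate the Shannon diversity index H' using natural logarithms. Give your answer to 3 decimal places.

Each pᵢ ln pᵢ term (working shown to 5 dp, full precision carried): 0.1189×(-2.12947)=-0.25319, 0.1119×(-2.19015)=-0.24508, 0.0629×(-2.76621)=-0.17399, 0.0944×(-2.36021)=-0.22280, 0.0944×(-2.36021)=-0.22280, 0.1224×(-2.10046)=-0.25710, 0.0874×(-2.43726)=-0.21302, 0.1259×(-2.07227)=-0.26090, 0.0979×(-2.32381)=-0.22750, 0.0839×(-2.47813)=-0.20792.
Sum = -2.28430, so H' = 2.284.

2.284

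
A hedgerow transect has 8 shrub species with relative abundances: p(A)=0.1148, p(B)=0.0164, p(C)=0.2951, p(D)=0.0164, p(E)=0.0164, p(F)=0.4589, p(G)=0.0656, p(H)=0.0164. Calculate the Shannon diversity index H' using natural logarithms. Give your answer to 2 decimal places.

Each pᵢ ln pᵢ term (working shown to 4 dp, full precision carried): 0.1148×(-2.1646)=-0.2485, 0.0164×(-4.1105)=-0.0674, 0.2951×(-1.2204)=-0.3602, 0.0164×(-4.1105)=-0.0674, 0.0164×(-4.1105)=-0.0674, 0.4589×(-0.7789)=-0.3574, 0.0656×(-2.7242)=-0.1787, 0.0164×(-4.1105)=-0.0674.
Sum = -1.4144, so H' = 1.41.

1.41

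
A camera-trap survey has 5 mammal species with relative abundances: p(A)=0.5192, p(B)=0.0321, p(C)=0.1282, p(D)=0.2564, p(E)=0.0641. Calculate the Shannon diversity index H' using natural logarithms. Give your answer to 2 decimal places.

Each pᵢ ln pᵢ term (working shown to 4 dp, full precision carried): 0.5192×(-0.6555)=-0.3403, 0.0321×(-3.4389)=-0.1104, 0.1282×(-2.0542)=-0.2633, 0.2564×(-1.3610)=-0.3490, 0.0641×(-2.7473)=-0.1761.
Sum = -1.2391, so H' = 1.24.

1.24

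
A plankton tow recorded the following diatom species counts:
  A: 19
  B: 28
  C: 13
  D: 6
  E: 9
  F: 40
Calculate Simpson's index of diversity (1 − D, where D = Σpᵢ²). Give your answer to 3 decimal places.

0.771

Total N = 19+28+13+6+9+40 = 115, so the proportions are 0.16522, 0.24348, 0.11304, 0.05217, 0.07826, 0.34783 (working shown to 5 dp, full precision carried).
D = 0.16522² + 0.24348² + 0.11304² + 0.05217² + 0.07826² + 0.34783² = 0.02730 + 0.05928 + 0.01278 + 0.00272 + 0.00612 + 0.12098 = 0.22919.
So 1 − D = 0.77081, i.e. 0.771 to 3 decimal places.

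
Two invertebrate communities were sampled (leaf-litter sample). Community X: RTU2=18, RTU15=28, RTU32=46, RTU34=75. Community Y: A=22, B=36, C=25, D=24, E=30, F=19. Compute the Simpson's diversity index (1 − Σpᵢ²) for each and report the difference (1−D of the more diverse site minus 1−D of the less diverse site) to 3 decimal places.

0.143

Community X: N=167, proportions 0.10778, 0.16766, 0.27545, 0.4491, giving 1−D = 0.68271 (working shown to 5 dp, full precision carried).
Community Y: N=156, proportions 0.14103, 0.23077, 0.16026, 0.15385, 0.19231, 0.12179, giving 1−D = 0.82569.
Difference = |0.68271 − 0.82569| = 0.14298, i.e. 0.143 to 3 decimal places.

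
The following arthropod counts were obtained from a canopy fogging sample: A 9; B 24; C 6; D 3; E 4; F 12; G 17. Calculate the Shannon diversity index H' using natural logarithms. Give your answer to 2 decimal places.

1.74

Total N = 9+24+6+3+4+12+17 = 75, so the proportions are 0.12, 0.32, 0.08, 0.04, 0.0533, 0.16, 0.2267 (working shown to 4 dp, full precision carried).
Each pᵢ ln pᵢ term: 0.12×(-2.1203)=-0.2544, 0.32×(-1.1394)=-0.3646, 0.08×(-2.5257)=-0.2021, 0.04×(-3.2189)=-0.1288, 0.0533×(-2.9312)=-0.1563, 0.16×(-1.8326)=-0.2932, 0.2267×(-1.4843)=-0.3364.
Sum = -1.7358, so H' = 1.74.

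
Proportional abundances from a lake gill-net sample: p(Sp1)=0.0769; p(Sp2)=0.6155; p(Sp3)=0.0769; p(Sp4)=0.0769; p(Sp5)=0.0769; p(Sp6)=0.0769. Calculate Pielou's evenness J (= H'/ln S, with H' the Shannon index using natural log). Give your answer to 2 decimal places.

0.72

H' = −Σ pᵢ ln pᵢ = −((-0.1973) + (-0.2987) + (-0.1973) + (-0.1973) + (-0.1973) + (-0.1973)) = 1.2851 (working shown to 4 dp, full precision carried).
With S = 6 species, ln S = 1.7918, so J = 1.2851/1.7918 = 0.7172, i.e. 0.72 to 2 decimal places.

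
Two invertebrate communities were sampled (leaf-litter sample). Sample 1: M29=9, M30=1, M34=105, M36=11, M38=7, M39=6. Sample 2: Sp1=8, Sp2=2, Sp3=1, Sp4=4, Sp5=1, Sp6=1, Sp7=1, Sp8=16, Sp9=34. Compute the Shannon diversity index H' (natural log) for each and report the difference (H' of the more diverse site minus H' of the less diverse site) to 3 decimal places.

0.546

Sample 1: N=139, proportions 0.06475, 0.00719, 0.7554, 0.07914, 0.05036, 0.04317, giving H' = 0.91153 (working shown to 5 dp, full precision carried).
Sample 2: N=68, proportions 0.11765, 0.02941, 0.01471, 0.05882, 0.01471, 0.01471, 0.01471, 0.23529, 0.5, giving H' = 1.45738.
Difference = |0.91153 − 1.45738| = 0.54585, i.e. 0.546 to 3 decimal places.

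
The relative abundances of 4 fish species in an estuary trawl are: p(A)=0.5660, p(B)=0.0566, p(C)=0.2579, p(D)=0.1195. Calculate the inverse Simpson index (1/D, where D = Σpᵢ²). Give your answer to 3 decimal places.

D = 0.566² + 0.0566² + 0.2579² + 0.1195² = 0.320356 + 0.003204 + 0.066512 + 0.014280 = 0.404352 (working shown to 6 dp, full precision carried).
So 1/D = 2.47309, i.e. 2.473 to 3 decimal places.

2.473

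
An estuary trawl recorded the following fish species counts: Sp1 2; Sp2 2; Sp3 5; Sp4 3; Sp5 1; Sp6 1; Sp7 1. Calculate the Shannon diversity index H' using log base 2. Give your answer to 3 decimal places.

Total N = 2+2+5+3+1+1+1 = 15, so the proportions are 0.13333, 0.13333, 0.33333, 0.2, 0.06667, 0.06667, 0.06667 (working shown to 5 dp, full precision carried).
Each pᵢ log₂ pᵢ term: 0.13333×(-2.90689)=-0.38759, 0.13333×(-2.90689)=-0.38759, 0.33333×(-1.58496)=-0.52832, 0.2×(-2.32193)=-0.46439, 0.06667×(-3.90689)=-0.26046, 0.06667×(-3.90689)=-0.26046, 0.06667×(-3.90689)=-0.26046.
Sum = -2.54926, so H' = 2.549.

2.549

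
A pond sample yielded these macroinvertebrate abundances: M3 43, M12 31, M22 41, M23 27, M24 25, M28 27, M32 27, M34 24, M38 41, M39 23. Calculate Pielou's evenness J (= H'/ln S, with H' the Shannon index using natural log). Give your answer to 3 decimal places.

Total N = 43+31+41+27+25+27+27+24+41+23 = 309, so the proportions are 0.13916, 0.10032, 0.13269, 0.08738, 0.08091, 0.08738, 0.08738, 0.07767, 0.13269, 0.07443 (working shown to 5 dp, full precision carried).
H' = −Σ pᵢ ln pᵢ = −((-0.27444) + (-0.23068) + (-0.26800) + (-0.21299) + (-0.20344) + (-0.21299) + (-0.21299) + (-0.19847) + (-0.26800) + (-0.19337)) = 2.27534.
With S = 10 species, ln S = 2.30259, so J = 2.27534/2.30259 = 0.98817, i.e. 0.988 to 3 decimal places.

0.988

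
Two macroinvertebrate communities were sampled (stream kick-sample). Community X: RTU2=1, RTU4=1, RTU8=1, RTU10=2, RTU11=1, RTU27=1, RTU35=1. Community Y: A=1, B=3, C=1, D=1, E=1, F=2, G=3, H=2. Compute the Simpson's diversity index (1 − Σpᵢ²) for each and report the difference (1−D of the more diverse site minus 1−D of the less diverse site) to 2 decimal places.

0.00

Community X: N=8, proportions 0.125, 0.125, 0.125, 0.25, 0.125, 0.125, 0.125, giving 1−D = 0.84375 (working shown to 5 dp, full precision carried).
Community Y: N=14, proportions 0.07143, 0.21429, 0.07143, 0.07143, 0.07143, 0.14286, 0.21429, 0.14286, giving 1−D = 0.84694.
Difference = |0.84375 − 0.84694| = 0.00319, i.e. 0.00 to 2 decimal places.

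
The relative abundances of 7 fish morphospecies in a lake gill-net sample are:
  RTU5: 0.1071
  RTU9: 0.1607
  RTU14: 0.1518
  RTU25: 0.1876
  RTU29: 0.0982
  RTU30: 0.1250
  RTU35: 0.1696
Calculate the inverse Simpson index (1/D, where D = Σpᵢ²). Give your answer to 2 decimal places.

D = 0.1071² + 0.1607² + 0.1518² + 0.1876² + 0.0982² + 0.125² + 0.1696² = 0.011470 + 0.025824 + 0.023043 + 0.035194 + 0.009643 + 0.015625 + 0.028764 = 0.149564 (working shown to 6 dp, full precision carried).
So 1/D = 6.6861, i.e. 6.69 to 2 decimal places.

6.69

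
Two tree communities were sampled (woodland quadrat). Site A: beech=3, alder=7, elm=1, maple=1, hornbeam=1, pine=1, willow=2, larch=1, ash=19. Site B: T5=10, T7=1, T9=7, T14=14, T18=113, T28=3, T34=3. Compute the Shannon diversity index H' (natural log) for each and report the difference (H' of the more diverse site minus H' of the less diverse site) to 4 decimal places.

Site A: N=36, proportions 0.083333, 0.194444, 0.027778, 0.027778, 0.027778, 0.027778, 0.055556, 0.027778, 0.527778, giving H' = 1.521079 (working shown to 6 dp, full precision carried).
Site B: N=151, proportions 0.066225, 0.006623, 0.046358, 0.092715, 0.748344, 0.019868, 0.019868, giving H' = 0.948535.
Difference = |1.521079 − 0.948535| = 0.572544, i.e. 0.5725 to 4 decimal places.

0.5725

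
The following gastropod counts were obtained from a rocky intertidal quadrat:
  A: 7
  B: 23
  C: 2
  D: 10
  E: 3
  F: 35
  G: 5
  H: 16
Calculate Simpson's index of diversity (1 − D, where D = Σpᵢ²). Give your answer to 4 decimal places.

0.7846

Total N = 7+23+2+10+3+35+5+16 = 101, so the proportions are 0.069307, 0.227723, 0.019802, 0.09901, 0.029703, 0.346535, 0.049505, 0.158416 (working shown to 6 dp, full precision carried).
D = 0.069307² + 0.227723² + 0.019802² + 0.09901² + 0.029703² + 0.346535² + 0.049505² + 0.158416² = 0.004803 + 0.051858 + 0.000392 + 0.009803 + 0.000882 + 0.120086 + 0.002451 + 0.025096 = 0.215371.
So 1 − D = 0.784629, i.e. 0.7846 to 4 decimal places.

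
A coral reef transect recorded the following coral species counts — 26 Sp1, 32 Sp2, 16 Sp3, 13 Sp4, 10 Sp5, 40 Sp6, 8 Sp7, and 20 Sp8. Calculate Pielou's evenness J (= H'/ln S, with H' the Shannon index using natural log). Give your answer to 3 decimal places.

Total N = 26+32+16+13+10+40+8+20 = 165, so the proportions are 0.15758, 0.19394, 0.09697, 0.07879, 0.06061, 0.24242, 0.04848, 0.12121 (working shown to 5 dp, full precision carried).
H' = −Σ pᵢ ln pᵢ = −((-0.29118) + (-0.31810) + (-0.22626) + (-0.20020) + (-0.16990) + (-0.34353) + (-0.14674) + (-0.25578)) = 1.95170.
With S = 8 species, ln S = 2.07944, so J = 1.95170/2.07944 = 0.93857, i.e. 0.939 to 3 decimal places.

0.939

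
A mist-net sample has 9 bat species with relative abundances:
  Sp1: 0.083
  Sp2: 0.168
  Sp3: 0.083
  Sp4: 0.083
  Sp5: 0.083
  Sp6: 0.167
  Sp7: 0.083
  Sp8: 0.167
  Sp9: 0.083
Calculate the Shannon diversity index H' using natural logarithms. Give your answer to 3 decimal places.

Each pᵢ ln pᵢ term (working shown to 5 dp, full precision carried): 0.083×(-2.48891)=-0.20658, 0.168×(-1.78379)=-0.29968, 0.083×(-2.48891)=-0.20658, 0.083×(-2.48891)=-0.20658, 0.083×(-2.48891)=-0.20658, 0.167×(-1.78976)=-0.29889, 0.083×(-2.48891)=-0.20658, 0.167×(-1.78976)=-0.29889, 0.083×(-2.48891)=-0.20658.
Sum = -2.13694, so H' = 2.137.

2.137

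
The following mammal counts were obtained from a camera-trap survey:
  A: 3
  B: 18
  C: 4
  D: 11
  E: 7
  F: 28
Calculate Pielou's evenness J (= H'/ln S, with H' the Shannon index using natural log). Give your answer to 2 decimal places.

Total N = 3+18+4+11+7+28 = 71, so the proportions are 0.0423, 0.2535, 0.0563, 0.1549, 0.0986, 0.3944 (working shown to 4 dp, full precision carried).
H' = −Σ pᵢ ln pᵢ = −((-0.1337) + (-0.3479) + (-0.1620) + (-0.2889) + (-0.2284) + (-0.3669)) = 1.5279.
With S = 6 species, ln S = 1.7918, so J = 1.5279/1.7918 = 0.8528, i.e. 0.85 to 2 decimal places.

0.85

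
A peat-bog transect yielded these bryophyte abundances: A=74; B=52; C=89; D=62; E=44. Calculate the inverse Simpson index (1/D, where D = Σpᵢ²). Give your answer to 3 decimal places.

4.709

Total N = 74+52+89+62+44 = 321, so the proportions are 0.2305296, 0.1619938, 0.2772586, 0.1931464, 0.1370717 (working shown to 7 dp, full precision carried).
D = 0.2305296² + 0.1619938² + 0.2772586² + 0.1931464² + 0.1370717² = 0.0531439 + 0.0262420 + 0.0768723 + 0.0373055 + 0.0187886 = 0.2123524.
So 1/D = 4.70915, i.e. 4.709 to 3 decimal places.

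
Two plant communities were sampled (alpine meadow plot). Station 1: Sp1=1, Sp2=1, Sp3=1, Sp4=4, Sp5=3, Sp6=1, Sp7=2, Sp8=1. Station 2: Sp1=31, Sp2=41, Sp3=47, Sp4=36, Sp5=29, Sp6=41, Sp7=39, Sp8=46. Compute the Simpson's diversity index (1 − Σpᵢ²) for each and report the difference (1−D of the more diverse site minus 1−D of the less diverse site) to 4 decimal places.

0.0454

Station 1: N=14, proportions 0.071429, 0.071429, 0.071429, 0.285714, 0.214286, 0.071429, 0.142857, 0.071429, giving 1−D = 0.826531 (working shown to 6 dp, full precision carried).
Station 2: N=310, proportions 0.1, 0.132258, 0.151613, 0.116129, 0.093548, 0.132258, 0.125806, 0.148387, giving 1−D = 0.871946.
Difference = |0.826531 − 0.871946| = 0.045415, i.e. 0.0454 to 4 decimal places.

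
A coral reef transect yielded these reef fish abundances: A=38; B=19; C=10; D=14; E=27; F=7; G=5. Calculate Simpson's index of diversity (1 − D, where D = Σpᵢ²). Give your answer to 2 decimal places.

0.80

Total N = 38+19+10+14+27+7+5 = 120, so the proportions are 0.3167, 0.1583, 0.0833, 0.1167, 0.225, 0.0583, 0.0417 (working shown to 4 dp, full precision carried).
D = 0.3167² + 0.1583² + 0.0833² + 0.1167² + 0.225² + 0.0583² + 0.0417² = 0.1003 + 0.0251 + 0.0069 + 0.0136 + 0.0506 + 0.0034 + 0.0017 = 0.2017.
So 1 − D = 0.7983, i.e. 0.80 to 2 decimal places.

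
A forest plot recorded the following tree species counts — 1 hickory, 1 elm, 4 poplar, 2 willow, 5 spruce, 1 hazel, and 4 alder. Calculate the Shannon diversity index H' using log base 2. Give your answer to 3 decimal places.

2.525

Total N = 1+1+4+2+5+1+4 = 18, so the proportions are 0.05556, 0.05556, 0.22222, 0.11111, 0.27778, 0.05556, 0.22222 (working shown to 5 dp, full precision carried).
Each pᵢ log₂ pᵢ term: 0.05556×(-4.16993)=-0.23166, 0.05556×(-4.16993)=-0.23166, 0.22222×(-2.16993)=-0.48221, 0.11111×(-3.16993)=-0.35221, 0.27778×(-1.84800)=-0.51333, 0.05556×(-4.16993)=-0.23166, 0.22222×(-2.16993)=-0.48221.
Sum = -2.52494, so H' = 2.525.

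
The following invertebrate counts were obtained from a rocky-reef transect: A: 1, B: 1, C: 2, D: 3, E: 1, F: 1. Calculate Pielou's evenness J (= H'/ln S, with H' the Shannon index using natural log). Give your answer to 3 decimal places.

Total N = 1+1+2+3+1+1 = 9, so the proportions are 0.11111, 0.11111, 0.22222, 0.33333, 0.11111, 0.11111 (working shown to 5 dp, full precision carried).
H' = −Σ pᵢ ln pᵢ = −((-0.24414) + (-0.24414) + (-0.33424) + (-0.36620) + (-0.24414) + (-0.24414)) = 1.67699.
With S = 6 species, ln S = 1.79176, so J = 1.67699/1.79176 = 0.93594, i.e. 0.936 to 3 decimal places.

0.936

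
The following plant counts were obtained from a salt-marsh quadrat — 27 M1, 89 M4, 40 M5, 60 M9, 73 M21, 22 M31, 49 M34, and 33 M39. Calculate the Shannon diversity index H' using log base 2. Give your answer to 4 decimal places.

2.8587

Total N = 27+89+40+60+73+22+49+33 = 393, so the proportions are 0.068702, 0.226463, 0.101781, 0.152672, 0.185751, 0.05598, 0.124682, 0.083969 (working shown to 6 dp, full precision carried).
Each pᵢ log₂ pᵢ term: 0.068702×(-3.863498)=-0.265431, 0.226463×(-2.142652)=-0.485232, 0.101781×(-3.296457)=-0.335517, 0.152672×(-2.711495)=-0.413969, 0.185751×(-2.428561)=-0.451107, 0.05598×(-4.158954)=-0.232817, 0.124682×(-3.003676)=-0.374504, 0.083969×(-3.573991)=-0.300106.
Sum = -2.858683, so H' = 2.8587.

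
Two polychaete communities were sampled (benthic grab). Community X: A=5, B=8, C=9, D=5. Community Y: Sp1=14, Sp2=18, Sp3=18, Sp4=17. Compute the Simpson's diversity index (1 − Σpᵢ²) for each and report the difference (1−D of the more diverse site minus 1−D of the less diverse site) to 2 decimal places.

Community X: N=27, proportions 0.1852, 0.2963, 0.3333, 0.1852, giving 1−D = 0.7325 (working shown to 4 dp, full precision carried).
Community Y: N=67, proportions 0.209, 0.2687, 0.2687, 0.2537, giving 1−D = 0.7476.
Difference = |0.7325 − 0.7476| = 0.0151, i.e. 0.02 to 2 decimal places.

0.02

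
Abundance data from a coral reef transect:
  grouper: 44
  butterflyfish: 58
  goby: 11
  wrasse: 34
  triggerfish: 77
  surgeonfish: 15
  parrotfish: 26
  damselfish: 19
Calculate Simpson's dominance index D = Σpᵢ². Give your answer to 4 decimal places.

0.1707

Total N = 44+58+11+34+77+15+26+19 = 284, so the proportions are 0.15493, 0.204225, 0.038732, 0.119718, 0.271127, 0.052817, 0.091549, 0.066901 (working shown to 6 dp, full precision carried).
D = 0.15493² + 0.204225² + 0.038732² + 0.119718² + 0.271127² + 0.052817² + 0.091549² + 0.066901² = 0.024003 + 0.041708 + 0.001500 + 0.014332 + 0.073510 + 0.002790 + 0.008381 + 0.004476 = 0.170700.
To 4 decimal places, D = 0.1707.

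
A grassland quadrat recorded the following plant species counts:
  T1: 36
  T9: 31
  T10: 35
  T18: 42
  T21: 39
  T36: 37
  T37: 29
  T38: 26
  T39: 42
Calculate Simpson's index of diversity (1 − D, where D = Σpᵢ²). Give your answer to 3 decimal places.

Total N = 36+31+35+42+39+37+29+26+42 = 317, so the proportions are 0.11356, 0.09779, 0.11041, 0.13249, 0.12303, 0.11672, 0.09148, 0.08202, 0.13249 (working shown to 5 dp, full precision carried).
D = 0.11356² + 0.09779² + 0.11041² + 0.13249² + 0.12303² + 0.11672² + 0.09148² + 0.08202² + 0.13249² = 0.01290 + 0.00956 + 0.01219 + 0.01755 + 0.01514 + 0.01362 + 0.00837 + 0.00673 + 0.01755 = 0.11361.
So 1 − D = 0.88639, i.e. 0.886 to 3 decimal places.

0.886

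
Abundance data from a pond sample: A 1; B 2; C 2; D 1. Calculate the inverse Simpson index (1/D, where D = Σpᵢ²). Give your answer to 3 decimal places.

3.600

Total N = 1+2+2+1 = 6, so the proportions are 0.1666667, 0.3333333, 0.3333333, 0.1666667 (working shown to 7 dp, full precision carried).
D = 0.1666667² + 0.3333333² + 0.3333333² + 0.1666667² = 0.0277778 + 0.1111111 + 0.1111111 + 0.0277778 = 0.2777778.
So 1/D = 3.60000, i.e. 3.600 to 3 decimal places.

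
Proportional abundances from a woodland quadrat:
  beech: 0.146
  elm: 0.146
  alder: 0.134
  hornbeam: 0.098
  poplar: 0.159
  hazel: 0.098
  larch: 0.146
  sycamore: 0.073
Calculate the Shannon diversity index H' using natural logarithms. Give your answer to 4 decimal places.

Each pᵢ ln pᵢ term (working shown to 6 dp, full precision carried): 0.146×(-1.924149)=-0.280926, 0.146×(-1.924149)=-0.280926, 0.134×(-2.009915)=-0.269329, 0.098×(-2.322788)=-0.227633, 0.159×(-1.838851)=-0.292377, 0.098×(-2.322788)=-0.227633, 0.146×(-1.924149)=-0.280926, 0.073×(-2.617296)=-0.191063.
Sum = -2.050812, so H' = 2.0508.

2.0508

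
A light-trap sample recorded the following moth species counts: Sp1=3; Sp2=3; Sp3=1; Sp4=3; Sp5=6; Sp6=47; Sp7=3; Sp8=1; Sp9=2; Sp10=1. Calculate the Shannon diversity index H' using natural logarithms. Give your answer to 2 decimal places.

Total N = 3+3+1+3+6+47+3+1+2+1 = 70, so the proportions are 0.0429, 0.0429, 0.0143, 0.0429, 0.0857, 0.6714, 0.0429, 0.0143, 0.0286, 0.0143 (working shown to 4 dp, full precision carried).
Each pᵢ ln pᵢ term: 0.0429×(-3.1499)=-0.1350, 0.0429×(-3.1499)=-0.1350, 0.0143×(-4.2485)=-0.0607, 0.0429×(-3.1499)=-0.1350, 0.0857×(-2.4567)=-0.2106, 0.6714×(-0.3983)=-0.2675, 0.0429×(-3.1499)=-0.1350, 0.0143×(-4.2485)=-0.0607, 0.0286×(-3.5553)=-0.1016, 0.0143×(-4.2485)=-0.0607.
Sum = -1.3017, so H' = 1.30.

1.30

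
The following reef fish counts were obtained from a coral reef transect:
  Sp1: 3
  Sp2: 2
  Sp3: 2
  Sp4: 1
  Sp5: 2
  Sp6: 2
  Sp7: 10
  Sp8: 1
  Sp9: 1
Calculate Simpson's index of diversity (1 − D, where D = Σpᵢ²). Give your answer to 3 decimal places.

Total N = 3+2+2+1+2+2+10+1+1 = 24, so the proportions are 0.125, 0.08333, 0.08333, 0.04167, 0.08333, 0.08333, 0.41667, 0.04167, 0.04167 (working shown to 5 dp, full precision carried).
D = 0.125² + 0.08333² + 0.08333² + 0.04167² + 0.08333² + 0.08333² + 0.41667² + 0.04167² + 0.04167² = 0.01562 + 0.00694 + 0.00694 + 0.00174 + 0.00694 + 0.00694 + 0.17361 + 0.00174 + 0.00174 = 0.22222.
So 1 − D = 0.77778, i.e. 0.778 to 3 decimal places.

0.778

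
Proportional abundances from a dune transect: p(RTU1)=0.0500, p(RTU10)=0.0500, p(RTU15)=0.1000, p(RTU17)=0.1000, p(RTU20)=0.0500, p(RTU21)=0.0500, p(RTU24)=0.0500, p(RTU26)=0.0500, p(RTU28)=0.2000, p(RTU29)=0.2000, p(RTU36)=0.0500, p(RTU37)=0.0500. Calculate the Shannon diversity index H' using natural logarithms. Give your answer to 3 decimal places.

Each pᵢ ln pᵢ term (working shown to 5 dp, full precision carried): 0.05×(-2.99573)=-0.14979, 0.05×(-2.99573)=-0.14979, 0.1×(-2.30259)=-0.23026, 0.1×(-2.30259)=-0.23026, 0.05×(-2.99573)=-0.14979, 0.05×(-2.99573)=-0.14979, 0.05×(-2.99573)=-0.14979, 0.05×(-2.99573)=-0.14979, 0.2×(-1.60944)=-0.32189, 0.2×(-1.60944)=-0.32189, 0.05×(-2.99573)=-0.14979, 0.05×(-2.99573)=-0.14979.
Sum = -2.30259, so H' = 2.303.

2.303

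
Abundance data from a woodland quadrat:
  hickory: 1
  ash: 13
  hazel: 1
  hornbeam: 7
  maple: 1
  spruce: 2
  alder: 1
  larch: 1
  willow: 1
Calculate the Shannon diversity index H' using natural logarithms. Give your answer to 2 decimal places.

1.61

Total N = 1+13+1+7+1+2+1+1+1 = 28, so the proportions are 0.0357, 0.4643, 0.0357, 0.25, 0.0357, 0.0714, 0.0357, 0.0357, 0.0357 (working shown to 4 dp, full precision carried).
Each pᵢ ln pᵢ term: 0.0357×(-3.3322)=-0.1190, 0.4643×(-0.7673)=-0.3562, 0.0357×(-3.3322)=-0.1190, 0.25×(-1.3863)=-0.3466, 0.0357×(-3.3322)=-0.1190, 0.0714×(-2.6391)=-0.1885, 0.0357×(-3.3322)=-0.1190, 0.0357×(-3.3322)=-0.1190, 0.0357×(-3.3322)=-0.1190.
Sum = -1.6053, so H' = 1.61.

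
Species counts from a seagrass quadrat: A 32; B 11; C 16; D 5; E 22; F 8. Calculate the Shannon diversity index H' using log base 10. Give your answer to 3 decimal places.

0.706

Total N = 32+11+16+5+22+8 = 94, so the proportions are 0.34043, 0.11702, 0.17021, 0.05319, 0.23404, 0.08511 (working shown to 5 dp, full precision carried).
Each pᵢ log₁₀ pᵢ term: 0.34043×(-0.46798)=-0.15931, 0.11702×(-0.93174)=-0.10903, 0.17021×(-0.76901)=-0.13089, 0.05319×(-1.27416)=-0.06777, 0.23404×(-0.63071)=-0.14761, 0.08511×(-1.07004)=-0.09107.
Sum = -0.70569, so H' = 0.706.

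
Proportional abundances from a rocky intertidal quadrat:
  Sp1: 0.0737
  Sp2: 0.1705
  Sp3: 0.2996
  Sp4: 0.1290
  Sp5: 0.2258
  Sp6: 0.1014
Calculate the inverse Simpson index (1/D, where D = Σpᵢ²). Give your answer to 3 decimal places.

D = 0.0737² + 0.1705² + 0.2996² + 0.129² + 0.2258² + 0.1014² = 0.0054317 + 0.0290703 + 0.0897602 + 0.0166410 + 0.0509856 + 0.0102820 = 0.2021707 (working shown to 7 dp, full precision carried).
So 1/D = 4.94632, i.e. 4.946 to 3 decimal places.

4.946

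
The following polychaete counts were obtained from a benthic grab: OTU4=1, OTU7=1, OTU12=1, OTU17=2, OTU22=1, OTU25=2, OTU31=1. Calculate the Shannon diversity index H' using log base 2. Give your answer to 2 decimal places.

2.73

Total N = 1+1+1+2+1+2+1 = 9, so the proportions are 0.1111, 0.1111, 0.1111, 0.2222, 0.1111, 0.2222, 0.1111 (working shown to 4 dp, full precision carried).
Each pᵢ log₂ pᵢ term: 0.1111×(-3.1699)=-0.3522, 0.1111×(-3.1699)=-0.3522, 0.1111×(-3.1699)=-0.3522, 0.2222×(-2.1699)=-0.4822, 0.1111×(-3.1699)=-0.3522, 0.2222×(-2.1699)=-0.4822, 0.1111×(-3.1699)=-0.3522.
Sum = -2.7255, so H' = 2.73.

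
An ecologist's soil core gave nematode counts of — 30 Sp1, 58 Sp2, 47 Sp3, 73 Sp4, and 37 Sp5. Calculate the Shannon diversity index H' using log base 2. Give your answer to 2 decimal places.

2.25

Total N = 30+58+47+73+37 = 245, so the proportions are 0.1224, 0.2367, 0.1918, 0.298, 0.151 (working shown to 4 dp, full precision carried).
Each pᵢ log₂ pᵢ term: 0.1224×(-3.0297)=-0.3710, 0.2367×(-2.0787)=-0.4921, 0.1918×(-2.3820)=-0.4570, 0.298×(-1.7468)=-0.5205, 0.151×(-2.7272)=-0.4119.
Sum = -2.2524, so H' = 2.25.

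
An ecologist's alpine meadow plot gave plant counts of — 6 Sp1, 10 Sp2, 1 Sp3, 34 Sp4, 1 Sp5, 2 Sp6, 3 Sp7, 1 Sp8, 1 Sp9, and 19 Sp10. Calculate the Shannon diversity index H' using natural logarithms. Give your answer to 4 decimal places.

Total N = 6+10+1+34+1+2+3+1+1+19 = 78, so the proportions are 0.076923, 0.128205, 0.012821, 0.435897, 0.012821, 0.025641, 0.038462, 0.012821, 0.012821, 0.24359 (working shown to 6 dp, full precision carried).
Each pᵢ ln pᵢ term: 0.076923×(-2.564949)=-0.197304, 0.128205×(-2.054124)=-0.263349, 0.012821×(-4.356709)=-0.055855, 0.435897×(-0.830348)=-0.361947, 0.012821×(-4.356709)=-0.055855, 0.025641×(-3.663562)=-0.093937, 0.038462×(-3.258097)=-0.125311, 0.012821×(-4.356709)=-0.055855, 0.012821×(-4.356709)=-0.055855, 0.24359×(-1.412270)=-0.344014.
Sum = -1.609284, so H' = 1.6093.

1.6093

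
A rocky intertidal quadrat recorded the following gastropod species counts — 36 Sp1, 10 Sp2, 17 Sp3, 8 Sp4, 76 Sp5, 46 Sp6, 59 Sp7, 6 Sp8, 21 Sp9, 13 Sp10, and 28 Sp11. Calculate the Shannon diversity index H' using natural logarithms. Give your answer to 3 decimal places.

2.131

Total N = 36+10+17+8+76+46+59+6+21+13+28 = 320, so the proportions are 0.1125, 0.03125, 0.05312, 0.025, 0.2375, 0.14375, 0.18438, 0.01875, 0.06563, 0.04063, 0.0875 (working shown to 5 dp, full precision carried).
Each pᵢ ln pᵢ term: 0.1125×(-2.18480)=-0.24579, 0.03125×(-3.46574)=-0.10830, 0.05312×(-2.93511)=-0.15593, 0.025×(-3.68888)=-0.09222, 0.2375×(-1.43759)=-0.34143, 0.14375×(-1.93968)=-0.27883, 0.18438×(-1.69078)=-0.31174, 0.01875×(-3.97656)=-0.07456, 0.06563×(-2.72380)=-0.17875, 0.04063×(-3.20337)=-0.13014, 0.0875×(-2.43612)=-0.21316.
Sum = -2.13085, so H' = 2.131.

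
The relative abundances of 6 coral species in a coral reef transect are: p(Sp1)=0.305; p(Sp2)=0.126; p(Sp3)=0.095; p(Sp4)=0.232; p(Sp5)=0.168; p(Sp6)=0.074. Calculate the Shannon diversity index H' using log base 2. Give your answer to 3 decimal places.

2.421

Each pᵢ log₂ pᵢ term (working shown to 5 dp, full precision carried): 0.305×(-1.71312)=-0.52250, 0.126×(-2.98850)=-0.37655, 0.095×(-3.39593)=-0.32261, 0.232×(-2.10780)=-0.48901, 0.168×(-2.57347)=-0.43234, 0.074×(-3.75633)=-0.27797.
Sum = -2.42099, so H' = 2.421.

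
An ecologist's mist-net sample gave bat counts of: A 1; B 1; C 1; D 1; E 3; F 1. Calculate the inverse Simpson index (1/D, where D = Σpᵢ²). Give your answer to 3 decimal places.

Total N = 1+1+1+1+3+1 = 8, so the proportions are 0.125, 0.125, 0.125, 0.125, 0.375, 0.125 (working shown to 7 dp, full precision carried).
D = 0.125² + 0.125² + 0.125² + 0.125² + 0.375² + 0.125² = 0.0156250 + 0.0156250 + 0.0156250 + 0.0156250 + 0.1406250 + 0.0156250 = 0.2187500.
So 1/D = 4.57143, i.e. 4.571 to 3 decimal places.

4.571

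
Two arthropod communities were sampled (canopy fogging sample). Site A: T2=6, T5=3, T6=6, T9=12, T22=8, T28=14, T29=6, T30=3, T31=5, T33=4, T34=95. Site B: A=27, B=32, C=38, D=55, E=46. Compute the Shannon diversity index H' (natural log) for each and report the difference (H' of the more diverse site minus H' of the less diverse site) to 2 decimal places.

Site A: N=162, proportions 0.03704, 0.01852, 0.03704, 0.07407, 0.04938, 0.08642, 0.03704, 0.01852, 0.03086, 0.02469, 0.58642, giving H' = 1.57861 (working shown to 5 dp, full precision carried).
Site B: N=198, proportions 0.13636, 0.16162, 0.19192, 0.27778, 0.23232, giving H' = 1.57796.
Difference = |1.57861 − 1.57796| = 0.00065, i.e. 0.00 to 2 decimal places.

0.00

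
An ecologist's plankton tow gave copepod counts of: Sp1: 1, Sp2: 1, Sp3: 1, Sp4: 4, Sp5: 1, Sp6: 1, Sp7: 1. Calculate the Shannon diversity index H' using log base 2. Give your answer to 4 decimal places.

2.5219

Total N = 1+1+1+4+1+1+1 = 10, so the proportions are 0.1, 0.1, 0.1, 0.4, 0.1, 0.1, 0.1 (working shown to 6 dp, full precision carried).
Each pᵢ log₂ pᵢ term: 0.1×(-3.321928)=-0.332193, 0.1×(-3.321928)=-0.332193, 0.1×(-3.321928)=-0.332193, 0.4×(-1.321928)=-0.528771, 0.1×(-3.321928)=-0.332193, 0.1×(-3.321928)=-0.332193, 0.1×(-3.321928)=-0.332193.
Sum = -2.521928, so H' = 2.5219.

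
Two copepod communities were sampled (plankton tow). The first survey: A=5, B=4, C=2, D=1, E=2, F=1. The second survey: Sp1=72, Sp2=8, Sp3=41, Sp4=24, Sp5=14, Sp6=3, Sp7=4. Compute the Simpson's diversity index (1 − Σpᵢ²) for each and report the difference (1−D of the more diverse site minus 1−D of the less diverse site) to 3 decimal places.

The first survey: N=15, proportions 0.333333, 0.266667, 0.133333, 0.066667, 0.133333, 0.066667, giving 1−D = 0.773333 (working shown to 6 dp, full precision carried).
The second survey: N=166, proportions 0.433735, 0.048193, 0.246988, 0.144578, 0.084337, 0.018072, 0.024096, giving 1−D = 0.719625.
Difference = |0.773333 − 0.719625| = 0.053708, i.e. 0.054 to 3 decimal places.

0.054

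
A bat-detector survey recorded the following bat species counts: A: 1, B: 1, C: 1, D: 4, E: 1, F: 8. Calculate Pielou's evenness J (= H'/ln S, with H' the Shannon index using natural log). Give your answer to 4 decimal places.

Total N = 1+1+1+4+1+8 = 16, so the proportions are 0.0625, 0.0625, 0.0625, 0.25, 0.0625, 0.5 (working shown to 6 dp, full precision carried).
H' = −Σ pᵢ ln pᵢ = −((-0.173287) + (-0.173287) + (-0.173287) + (-0.346574) + (-0.173287) + (-0.346574)) = 1.386294.
With S = 6 species, ln S = 1.791759, so J = 1.386294/1.791759 = 0.773706, i.e. 0.7737 to 4 decimal places.

0.7737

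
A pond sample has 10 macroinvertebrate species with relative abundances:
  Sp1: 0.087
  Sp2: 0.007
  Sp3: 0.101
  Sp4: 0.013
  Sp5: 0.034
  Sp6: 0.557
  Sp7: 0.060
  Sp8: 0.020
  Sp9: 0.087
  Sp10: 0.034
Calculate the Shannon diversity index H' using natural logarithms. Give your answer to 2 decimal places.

1.55

Each pᵢ ln pᵢ term (working shown to 4 dp, full precision carried): 0.087×(-2.4418)=-0.2124, 0.007×(-4.9618)=-0.0347, 0.101×(-2.2926)=-0.2316, 0.013×(-4.3428)=-0.0565, 0.034×(-3.3814)=-0.1150, 0.557×(-0.5852)=-0.3260, 0.06×(-2.8134)=-0.1688, 0.02×(-3.9120)=-0.0782, 0.087×(-2.4418)=-0.2124, 0.034×(-3.3814)=-0.1150.
Sum = -1.5506, so H' = 1.55.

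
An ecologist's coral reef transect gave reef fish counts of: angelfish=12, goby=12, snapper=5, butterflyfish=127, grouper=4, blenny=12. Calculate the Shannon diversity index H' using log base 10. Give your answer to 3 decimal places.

Total N = 12+12+5+127+4+12 = 172, so the proportions are 0.06977, 0.06977, 0.02907, 0.73837, 0.02326, 0.06977 (working shown to 5 dp, full precision carried).
Each pᵢ log₁₀ pᵢ term: 0.06977×(-1.15635)=-0.08068, 0.06977×(-1.15635)=-0.08068, 0.02907×(-1.53656)=-0.04467, 0.73837×(-0.13172)=-0.09726, 0.02326×(-1.63347)=-0.03799, 0.06977×(-1.15635)=-0.08068.
Sum = -0.42194, so H' = 0.422.

0.422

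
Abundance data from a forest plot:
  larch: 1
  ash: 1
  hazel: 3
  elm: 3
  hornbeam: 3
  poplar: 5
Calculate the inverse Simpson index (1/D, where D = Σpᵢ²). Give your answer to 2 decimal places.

4.74

Total N = 1+1+3+3+3+5 = 16, so the proportions are 0.0625, 0.0625, 0.1875, 0.1875, 0.1875, 0.3125 (working shown to 6 dp, full precision carried).
D = 0.0625² + 0.0625² + 0.1875² + 0.1875² + 0.1875² + 0.3125² = 0.003906 + 0.003906 + 0.035156 + 0.035156 + 0.035156 + 0.097656 = 0.210938.
So 1/D = 4.7407, i.e. 4.74 to 2 decimal places.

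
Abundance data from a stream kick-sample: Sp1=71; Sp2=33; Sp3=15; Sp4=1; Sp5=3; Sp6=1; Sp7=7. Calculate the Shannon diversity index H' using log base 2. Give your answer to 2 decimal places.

1.80

Total N = 71+33+15+1+3+1+7 = 131, so the proportions are 0.542, 0.2519, 0.1145, 0.0076, 0.0229, 0.0076, 0.0534 (working shown to 4 dp, full precision carried).
Each pᵢ log₂ pᵢ term: 0.542×(-0.8837)=-0.4789, 0.2519×(-1.9890)=-0.5011, 0.1145×(-3.1265)=-0.3580, 0.0076×(-7.0334)=-0.0537, 0.0229×(-5.4485)=-0.1248, 0.0076×(-7.0334)=-0.0537, 0.0534×(-4.2261)=-0.2258.
Sum = -1.7960, so H' = 1.80.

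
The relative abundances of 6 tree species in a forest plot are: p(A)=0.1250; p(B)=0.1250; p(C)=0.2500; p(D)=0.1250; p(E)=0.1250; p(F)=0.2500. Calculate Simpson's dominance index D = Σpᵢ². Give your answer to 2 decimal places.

D = 0.125² + 0.125² + 0.25² + 0.125² + 0.125² + 0.25² = 0.0156 + 0.0156 + 0.0625 + 0.0156 + 0.0156 + 0.0625 = 0.1875 (working shown to 4 dp, full precision carried).
To 2 decimal places, D = 0.19.

0.19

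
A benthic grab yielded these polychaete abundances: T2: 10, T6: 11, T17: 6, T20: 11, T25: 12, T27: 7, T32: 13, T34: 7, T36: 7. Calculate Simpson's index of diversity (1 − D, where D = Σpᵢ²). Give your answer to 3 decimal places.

Total N = 10+11+6+11+12+7+13+7+7 = 84, so the proportions are 0.11905, 0.13095, 0.07143, 0.13095, 0.14286, 0.08333, 0.15476, 0.08333, 0.08333 (working shown to 5 dp, full precision carried).
D = 0.11905² + 0.13095² + 0.07143² + 0.13095² + 0.14286² + 0.08333² + 0.15476² + 0.08333² + 0.08333² = 0.01417 + 0.01715 + 0.00510 + 0.01715 + 0.02041 + 0.00694 + 0.02395 + 0.00694 + 0.00694 = 0.11876.
So 1 − D = 0.88124, i.e. 0.881 to 3 decimal places.

0.881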